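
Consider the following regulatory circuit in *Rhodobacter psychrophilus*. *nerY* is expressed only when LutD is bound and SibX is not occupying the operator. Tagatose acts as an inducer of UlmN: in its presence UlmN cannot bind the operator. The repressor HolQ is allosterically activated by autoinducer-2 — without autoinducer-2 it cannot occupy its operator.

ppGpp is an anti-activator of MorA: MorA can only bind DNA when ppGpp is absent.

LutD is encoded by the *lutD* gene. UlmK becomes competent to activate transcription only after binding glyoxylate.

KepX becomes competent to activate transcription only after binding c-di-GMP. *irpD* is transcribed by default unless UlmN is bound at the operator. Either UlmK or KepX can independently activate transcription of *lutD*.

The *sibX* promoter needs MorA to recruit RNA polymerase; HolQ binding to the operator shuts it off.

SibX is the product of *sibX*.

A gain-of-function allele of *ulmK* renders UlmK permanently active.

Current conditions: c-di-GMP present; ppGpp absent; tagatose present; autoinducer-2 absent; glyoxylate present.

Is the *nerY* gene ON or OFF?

OFF

UlmK is constitutively active in this strain.
c-di-GMP is present, so KepX is active.
Activator UlmK is present, so *lutD* is transcribed.
So LutD is produced and active.
Autoinducer-2 is absent, so HolQ is inactive.
ppGpp is absent, so MorA is active.
No repressor is bound and MorA is active, so *sibX* is transcribed.
So SibX is produced and active.
With repressor SibX bound, *nerY* is not transcribed.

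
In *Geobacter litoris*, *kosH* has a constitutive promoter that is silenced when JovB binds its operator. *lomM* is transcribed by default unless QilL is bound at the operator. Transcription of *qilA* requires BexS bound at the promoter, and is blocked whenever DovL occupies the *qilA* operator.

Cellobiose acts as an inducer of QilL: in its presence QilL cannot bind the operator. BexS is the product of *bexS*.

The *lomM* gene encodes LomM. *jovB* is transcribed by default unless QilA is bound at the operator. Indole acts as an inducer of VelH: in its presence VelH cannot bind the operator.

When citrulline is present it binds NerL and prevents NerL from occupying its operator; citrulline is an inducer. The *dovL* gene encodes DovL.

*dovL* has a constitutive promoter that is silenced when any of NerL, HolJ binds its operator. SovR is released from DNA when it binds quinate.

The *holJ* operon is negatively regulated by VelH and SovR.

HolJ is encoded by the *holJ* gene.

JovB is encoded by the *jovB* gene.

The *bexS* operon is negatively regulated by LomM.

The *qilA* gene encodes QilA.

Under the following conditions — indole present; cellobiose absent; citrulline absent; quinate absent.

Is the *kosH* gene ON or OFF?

ON

Cellobiose is absent, so QilL is active.
With repressor QilL bound, *lomM* is not transcribed.
So LomM is not produced.
With no repressor bound, *bexS* is transcribed.
So BexS is produced and active.
Citrulline is absent, so NerL is active.
Indole is present, so VelH is inactive.
Quinate is absent, so SovR is active.
With repressor SovR bound, *holJ* is not transcribed.
So HolJ is not produced.
With repressor NerL bound, *dovL* is not transcribed.
So DovL is not produced.
No repressor is bound and BexS is active, so *qilA* is transcribed.
So QilA is produced and active.
With repressor QilA bound, *jovB* is not transcribed.
So JovB is not produced.
With no repressor bound, *kosH* is transcribed.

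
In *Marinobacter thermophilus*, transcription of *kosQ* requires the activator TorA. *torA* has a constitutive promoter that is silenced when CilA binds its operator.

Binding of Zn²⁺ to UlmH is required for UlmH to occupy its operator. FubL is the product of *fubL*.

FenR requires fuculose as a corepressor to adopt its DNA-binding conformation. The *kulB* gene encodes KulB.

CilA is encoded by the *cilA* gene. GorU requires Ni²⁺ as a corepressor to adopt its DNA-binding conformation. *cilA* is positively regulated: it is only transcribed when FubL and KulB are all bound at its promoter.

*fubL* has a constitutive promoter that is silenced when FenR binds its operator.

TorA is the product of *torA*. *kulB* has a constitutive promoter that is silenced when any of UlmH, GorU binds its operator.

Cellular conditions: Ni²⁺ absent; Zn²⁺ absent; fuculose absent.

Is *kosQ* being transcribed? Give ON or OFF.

OFF

Fuculose is absent, so FenR is inactive.
With no repressor bound, *fubL* is transcribed.
So FubL is produced and active.
Zn²⁺ is absent, so UlmH is inactive.
Ni²⁺ is absent, so GorU is inactive.
With no repressor bound, *kulB* is transcribed.
So KulB is produced and active.
No repressor is bound and FubL and KulB are active, so *cilA* is transcribed.
So CilA is produced and active.
With repressor CilA bound, *torA* is not transcribed.
So TorA is not produced.
Required activator TorA is absent, so *kosQ* is not transcribed.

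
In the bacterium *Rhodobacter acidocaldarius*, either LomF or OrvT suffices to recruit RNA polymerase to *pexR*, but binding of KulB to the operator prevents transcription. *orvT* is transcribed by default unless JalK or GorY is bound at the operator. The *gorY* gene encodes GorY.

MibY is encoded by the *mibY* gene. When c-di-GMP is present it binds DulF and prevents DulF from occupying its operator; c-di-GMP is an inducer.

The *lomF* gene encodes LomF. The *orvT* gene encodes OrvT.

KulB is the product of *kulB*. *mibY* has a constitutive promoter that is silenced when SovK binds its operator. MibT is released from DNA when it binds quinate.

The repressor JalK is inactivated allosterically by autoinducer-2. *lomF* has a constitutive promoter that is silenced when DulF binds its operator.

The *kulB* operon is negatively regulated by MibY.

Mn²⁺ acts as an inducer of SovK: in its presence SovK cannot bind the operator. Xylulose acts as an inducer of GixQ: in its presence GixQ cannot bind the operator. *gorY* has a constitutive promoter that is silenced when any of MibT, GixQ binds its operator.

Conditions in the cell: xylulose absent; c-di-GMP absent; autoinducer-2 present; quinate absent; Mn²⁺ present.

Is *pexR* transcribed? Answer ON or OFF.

Mn²⁺ is present, so SovK is inactive.
With no repressor bound, *mibY* is transcribed.
So MibY is produced and active.
With repressor MibY bound, *kulB* is not transcribed.
So KulB is not produced.
c-di-GMP is absent, so DulF is active.
With repressor DulF bound, *lomF* is not transcribed.
So LomF is not produced.
Autoinducer-2 is present, so JalK is inactive.
Quinate is absent, so MibT is active.
Xylulose is absent, so GixQ is active.
With repressor MibT bound, *gorY* is not transcribed.
So GorY is not produced.
With no repressor bound, *orvT* is transcribed.
So OrvT is produced and active.
Activator OrvT is present, so *pexR* is transcribed.

ON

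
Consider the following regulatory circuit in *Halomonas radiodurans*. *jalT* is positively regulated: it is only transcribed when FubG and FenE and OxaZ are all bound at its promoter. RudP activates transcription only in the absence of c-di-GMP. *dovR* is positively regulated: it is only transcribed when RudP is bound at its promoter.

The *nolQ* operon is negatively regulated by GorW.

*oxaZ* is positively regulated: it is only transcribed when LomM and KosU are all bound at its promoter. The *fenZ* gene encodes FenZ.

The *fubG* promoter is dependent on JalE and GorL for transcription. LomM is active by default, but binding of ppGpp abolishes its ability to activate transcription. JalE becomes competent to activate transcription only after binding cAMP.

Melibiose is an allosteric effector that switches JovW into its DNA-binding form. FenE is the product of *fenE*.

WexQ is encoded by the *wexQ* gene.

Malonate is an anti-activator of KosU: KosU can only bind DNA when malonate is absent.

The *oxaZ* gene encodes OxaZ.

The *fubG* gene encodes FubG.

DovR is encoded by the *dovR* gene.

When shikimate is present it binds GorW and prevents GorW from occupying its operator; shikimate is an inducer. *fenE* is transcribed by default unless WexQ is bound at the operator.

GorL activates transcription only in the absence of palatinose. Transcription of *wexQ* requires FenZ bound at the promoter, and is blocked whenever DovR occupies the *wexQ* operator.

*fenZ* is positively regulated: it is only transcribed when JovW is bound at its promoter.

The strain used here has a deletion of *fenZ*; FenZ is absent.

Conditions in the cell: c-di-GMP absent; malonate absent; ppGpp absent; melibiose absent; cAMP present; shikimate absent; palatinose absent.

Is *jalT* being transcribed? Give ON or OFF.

cAMP is present, so JalE is active.
Palatinose is absent, so GorL is active.
No repressor is bound and JalE and GorL are active, so *fubG* is transcribed.
So FubG is produced and active.
c-di-GMP is absent, so RudP is active.
No repressor is bound and RudP is active, so *dovR* is transcribed.
So DovR is produced and active.
FenZ is non-functional in this strain, so it has no effect.
With repressor DovR bound, *wexQ* is not transcribed.
So WexQ is not produced.
With no repressor bound, *fenE* is transcribed.
So FenE is produced and active.
ppGpp is absent, so LomM is active.
Malonate is absent, so KosU is active.
No repressor is bound and LomM and KosU are active, so *oxaZ* is transcribed.
So OxaZ is produced and active.
No repressor is bound and FubG and FenE and OxaZ are active, so *jalT* is transcribed.

ON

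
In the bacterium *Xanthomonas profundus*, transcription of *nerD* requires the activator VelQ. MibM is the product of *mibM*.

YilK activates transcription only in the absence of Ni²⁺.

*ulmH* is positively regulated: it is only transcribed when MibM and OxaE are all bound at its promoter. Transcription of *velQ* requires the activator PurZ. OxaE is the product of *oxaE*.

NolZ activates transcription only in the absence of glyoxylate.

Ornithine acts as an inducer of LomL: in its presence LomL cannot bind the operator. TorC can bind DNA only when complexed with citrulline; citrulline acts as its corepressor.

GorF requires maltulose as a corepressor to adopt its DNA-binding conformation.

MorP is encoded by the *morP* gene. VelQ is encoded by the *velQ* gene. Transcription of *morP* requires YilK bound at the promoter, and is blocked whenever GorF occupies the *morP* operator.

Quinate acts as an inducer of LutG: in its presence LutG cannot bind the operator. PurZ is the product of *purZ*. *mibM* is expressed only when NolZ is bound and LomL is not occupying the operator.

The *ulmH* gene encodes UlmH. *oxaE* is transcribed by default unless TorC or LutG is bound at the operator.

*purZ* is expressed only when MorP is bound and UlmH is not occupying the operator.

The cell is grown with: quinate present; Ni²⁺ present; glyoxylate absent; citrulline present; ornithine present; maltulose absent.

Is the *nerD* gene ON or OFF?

OFF

Ornithine is present, so LomL is inactive.
Glyoxylate is absent, so NolZ is active.
No repressor is bound and NolZ is active, so *mibM* is transcribed.
So MibM is produced and active.
Citrulline is present, so TorC is active.
Quinate is present, so LutG is inactive.
With repressor TorC bound, *oxaE* is not transcribed.
So OxaE is not produced.
Required activator OxaE is absent, so *ulmH* is not transcribed.
So UlmH is not produced.
Maltulose is absent, so GorF is inactive.
Ni²⁺ is present, so YilK is inactive.
Required activator YilK is absent, so *morP* is not transcribed.
So MorP is not produced.
Required activator MorP is absent, so *purZ* is not transcribed.
So PurZ is not produced.
Required activator PurZ is absent, so *velQ* is not transcribed.
So VelQ is not produced.
Required activator VelQ is absent, so *nerD* is not transcribed.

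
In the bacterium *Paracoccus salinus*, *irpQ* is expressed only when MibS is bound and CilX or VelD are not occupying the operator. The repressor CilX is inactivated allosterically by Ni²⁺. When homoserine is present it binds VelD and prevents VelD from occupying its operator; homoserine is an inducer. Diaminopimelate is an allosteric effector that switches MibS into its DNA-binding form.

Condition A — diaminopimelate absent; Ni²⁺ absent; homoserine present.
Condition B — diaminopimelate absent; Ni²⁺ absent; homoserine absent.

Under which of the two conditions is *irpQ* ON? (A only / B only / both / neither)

neither

Condition A:
Diaminopimelate is absent, so MibS is inactive.
Ni²⁺ is absent, so CilX is active.
Homoserine is present, so VelD is inactive.
With repressor CilX bound, *irpQ* is not transcribed.
→ *irpQ* is OFF in A.
Condition B:
Diaminopimelate is absent, so MibS is inactive.
Ni²⁺ is absent, so CilX is active.
Homoserine is absent, so VelD is active.
With repressor CilX bound, *irpQ* is not transcribed.
→ *irpQ* is OFF in B.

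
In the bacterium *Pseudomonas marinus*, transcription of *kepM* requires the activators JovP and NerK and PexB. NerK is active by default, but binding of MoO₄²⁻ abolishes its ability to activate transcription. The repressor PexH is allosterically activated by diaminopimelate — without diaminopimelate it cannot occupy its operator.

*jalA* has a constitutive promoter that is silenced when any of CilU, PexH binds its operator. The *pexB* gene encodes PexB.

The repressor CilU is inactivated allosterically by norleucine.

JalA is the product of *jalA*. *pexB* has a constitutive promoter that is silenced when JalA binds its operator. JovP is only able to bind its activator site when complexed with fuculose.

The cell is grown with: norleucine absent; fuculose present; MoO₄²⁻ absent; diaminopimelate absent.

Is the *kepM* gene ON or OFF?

ON

Fuculose is present, so JovP is active.
MoO₄²⁻ is absent, so NerK is active.
Norleucine is absent, so CilU is active.
Diaminopimelate is absent, so PexH is inactive.
With repressor CilU bound, *jalA* is not transcribed.
So JalA is not produced.
With no repressor bound, *pexB* is transcribed.
So PexB is produced and active.
No repressor is bound and JovP and NerK and PexB are active, so *kepM* is transcribed.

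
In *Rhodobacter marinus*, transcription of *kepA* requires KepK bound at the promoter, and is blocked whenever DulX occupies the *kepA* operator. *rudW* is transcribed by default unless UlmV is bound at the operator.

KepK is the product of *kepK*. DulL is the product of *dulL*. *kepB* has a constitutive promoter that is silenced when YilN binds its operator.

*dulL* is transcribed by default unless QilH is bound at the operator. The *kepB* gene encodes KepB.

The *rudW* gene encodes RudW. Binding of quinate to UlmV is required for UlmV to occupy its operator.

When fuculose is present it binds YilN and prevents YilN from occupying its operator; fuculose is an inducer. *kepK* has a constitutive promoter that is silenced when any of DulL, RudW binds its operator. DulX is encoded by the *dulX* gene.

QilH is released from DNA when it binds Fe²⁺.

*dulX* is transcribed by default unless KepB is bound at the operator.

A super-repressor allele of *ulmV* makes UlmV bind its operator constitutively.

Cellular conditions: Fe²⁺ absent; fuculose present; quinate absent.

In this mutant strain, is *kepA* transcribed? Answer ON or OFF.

Fe²⁺ is absent, so QilH is active.
With repressor QilH bound, *dulL* is not transcribed.
So DulL is not produced.
UlmV is constitutively active in this strain.
With repressor UlmV bound, *rudW* is not transcribed.
So RudW is not produced.
With no repressor bound, *kepK* is transcribed.
So KepK is produced and active.
Fuculose is present, so YilN is inactive.
With no repressor bound, *kepB* is transcribed.
So KepB is produced and active.
With repressor KepB bound, *dulX* is not transcribed.
So DulX is not produced.
No repressor is bound and KepK is active, so *kepA* is transcribed.

ON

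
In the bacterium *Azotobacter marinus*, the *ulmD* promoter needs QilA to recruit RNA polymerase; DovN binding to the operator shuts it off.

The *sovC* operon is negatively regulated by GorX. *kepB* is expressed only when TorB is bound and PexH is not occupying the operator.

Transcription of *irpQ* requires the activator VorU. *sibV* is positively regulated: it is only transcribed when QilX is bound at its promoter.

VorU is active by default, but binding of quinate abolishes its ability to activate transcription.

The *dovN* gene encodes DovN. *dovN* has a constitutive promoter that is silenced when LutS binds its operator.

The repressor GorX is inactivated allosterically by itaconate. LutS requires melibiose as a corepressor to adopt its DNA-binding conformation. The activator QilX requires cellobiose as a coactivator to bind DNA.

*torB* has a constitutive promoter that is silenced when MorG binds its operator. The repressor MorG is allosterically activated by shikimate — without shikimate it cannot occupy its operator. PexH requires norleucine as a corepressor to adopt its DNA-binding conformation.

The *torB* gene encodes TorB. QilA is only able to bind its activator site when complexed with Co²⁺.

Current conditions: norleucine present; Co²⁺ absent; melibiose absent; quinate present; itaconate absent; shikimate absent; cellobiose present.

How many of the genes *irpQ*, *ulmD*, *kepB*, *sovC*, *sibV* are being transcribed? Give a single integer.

Quinate is present, so VorU is inactive.
Required activator VorU is absent, so *irpQ* is not transcribed.
→ *irpQ* is OFF.
Co²⁺ is absent, so QilA is inactive.
Melibiose is absent, so LutS is inactive.
With no repressor bound, *dovN* is transcribed.
So DovN is produced and active.
With repressor DovN bound, *ulmD* is not transcribed.
→ *ulmD* is OFF.
Shikimate is absent, so MorG is inactive.
With no repressor bound, *torB* is transcribed.
So TorB is produced and active.
Norleucine is present, so PexH is active.
With repressor PexH bound, *kepB* is not transcribed.
→ *kepB* is OFF.
Itaconate is absent, so GorX is active.
With repressor GorX bound, *sovC* is not transcribed.
→ *sovC* is OFF.
Cellobiose is present, so QilX is active.
No repressor is bound and QilX is active, so *sibV* is transcribed.
→ *sibV* is ON.
1 of the 5 genes is transcribed.

1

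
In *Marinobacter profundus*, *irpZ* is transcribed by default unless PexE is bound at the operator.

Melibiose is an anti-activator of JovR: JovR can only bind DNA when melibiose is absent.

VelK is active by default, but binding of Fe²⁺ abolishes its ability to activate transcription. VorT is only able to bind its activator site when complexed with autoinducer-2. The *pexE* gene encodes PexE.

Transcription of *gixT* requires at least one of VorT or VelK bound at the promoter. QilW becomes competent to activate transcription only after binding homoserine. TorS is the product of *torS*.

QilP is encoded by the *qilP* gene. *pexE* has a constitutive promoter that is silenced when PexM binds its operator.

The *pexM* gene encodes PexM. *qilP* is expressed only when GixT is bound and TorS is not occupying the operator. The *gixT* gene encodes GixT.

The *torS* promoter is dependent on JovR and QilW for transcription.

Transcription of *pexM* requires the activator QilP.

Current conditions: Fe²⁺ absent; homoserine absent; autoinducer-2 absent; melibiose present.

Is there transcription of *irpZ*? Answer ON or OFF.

ON

Autoinducer-2 is absent, so VorT is inactive.
Fe²⁺ is absent, so VelK is active.
Activator VelK is present, so *gixT* is transcribed.
So GixT is produced and active.
Melibiose is present, so JovR is inactive.
Homoserine is absent, so QilW is inactive.
Required activator JovR is absent, so *torS* is not transcribed.
So TorS is not produced.
No repressor is bound and GixT is active, so *qilP* is transcribed.
So QilP is produced and active.
No repressor is bound and QilP is active, so *pexM* is transcribed.
So PexM is produced and active.
With repressor PexM bound, *pexE* is not transcribed.
So PexE is not produced.
With no repressor bound, *irpZ* is transcribed.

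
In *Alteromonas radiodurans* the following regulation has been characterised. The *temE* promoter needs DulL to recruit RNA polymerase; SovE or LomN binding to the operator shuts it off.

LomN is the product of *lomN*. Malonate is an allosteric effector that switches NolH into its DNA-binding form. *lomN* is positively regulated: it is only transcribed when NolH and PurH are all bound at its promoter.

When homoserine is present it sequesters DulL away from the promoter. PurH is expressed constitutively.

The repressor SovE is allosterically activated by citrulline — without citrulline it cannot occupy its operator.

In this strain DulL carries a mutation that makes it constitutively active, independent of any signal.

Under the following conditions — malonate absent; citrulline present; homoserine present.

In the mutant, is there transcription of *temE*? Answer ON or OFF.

OFF

Citrulline is present, so SovE is active.
Malonate is absent, so NolH is inactive.
PurH is produced constitutively and is active.
Required activator NolH is absent, so *lomN* is not transcribed.
So LomN is not produced.
DulL is constitutively active in this strain.
With repressor SovE bound, *temE* is not transcribed.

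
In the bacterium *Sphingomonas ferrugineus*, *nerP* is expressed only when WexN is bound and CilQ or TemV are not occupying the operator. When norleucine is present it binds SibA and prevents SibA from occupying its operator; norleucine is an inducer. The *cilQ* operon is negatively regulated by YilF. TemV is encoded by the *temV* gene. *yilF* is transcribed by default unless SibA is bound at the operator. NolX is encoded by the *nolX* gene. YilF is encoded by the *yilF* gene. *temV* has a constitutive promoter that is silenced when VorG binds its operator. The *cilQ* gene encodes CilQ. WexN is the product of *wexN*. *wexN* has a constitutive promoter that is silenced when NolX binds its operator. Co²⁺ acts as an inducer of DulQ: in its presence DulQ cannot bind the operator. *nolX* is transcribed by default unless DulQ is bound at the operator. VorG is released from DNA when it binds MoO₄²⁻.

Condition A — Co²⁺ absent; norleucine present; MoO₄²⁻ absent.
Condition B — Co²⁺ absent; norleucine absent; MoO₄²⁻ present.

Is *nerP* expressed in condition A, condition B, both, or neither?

Condition A:
Co²⁺ is absent, so DulQ is active.
With repressor DulQ bound, *nolX* is not transcribed.
So NolX is not produced.
With no repressor bound, *wexN* is transcribed.
So WexN is produced and active.
Norleucine is present, so SibA is inactive.
With no repressor bound, *yilF* is transcribed.
So YilF is produced and active.
With repressor YilF bound, *cilQ* is not transcribed.
So CilQ is not produced.
MoO₄²⁻ is absent, so VorG is active.
With repressor VorG bound, *temV* is not transcribed.
So TemV is not produced.
No repressor is bound and WexN is active, so *nerP* is transcribed.
→ *nerP* is ON in A.
Condition B:
Co²⁺ is absent, so DulQ is active.
With repressor DulQ bound, *nolX* is not transcribed.
So NolX is not produced.
With no repressor bound, *wexN* is transcribed.
So WexN is produced and active.
Norleucine is absent, so SibA is active.
With repressor SibA bound, *yilF* is not transcribed.
So YilF is not produced.
With no repressor bound, *cilQ* is transcribed.
So CilQ is produced and active.
MoO₄²⁻ is present, so VorG is inactive.
With no repressor bound, *temV* is transcribed.
So TemV is produced and active.
With repressor CilQ bound, *nerP* is not transcribed.
→ *nerP* is OFF in B.

A only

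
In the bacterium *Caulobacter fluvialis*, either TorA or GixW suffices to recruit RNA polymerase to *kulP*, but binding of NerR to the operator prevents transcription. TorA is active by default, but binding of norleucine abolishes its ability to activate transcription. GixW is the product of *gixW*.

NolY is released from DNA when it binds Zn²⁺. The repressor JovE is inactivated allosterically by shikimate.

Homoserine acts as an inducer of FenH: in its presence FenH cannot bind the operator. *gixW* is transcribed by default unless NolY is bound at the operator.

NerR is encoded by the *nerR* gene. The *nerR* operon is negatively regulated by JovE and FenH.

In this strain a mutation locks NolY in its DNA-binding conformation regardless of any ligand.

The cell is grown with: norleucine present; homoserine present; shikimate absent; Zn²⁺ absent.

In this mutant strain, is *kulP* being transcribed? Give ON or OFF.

Norleucine is present, so TorA is inactive.
Shikimate is absent, so JovE is active.
Homoserine is present, so FenH is inactive.
With repressor JovE bound, *nerR* is not transcribed.
So NerR is not produced.
NolY is constitutively active in this strain.
With repressor NolY bound, *gixW* is not transcribed.
So GixW is not produced.
No activator is available at the *kulP* promoter, so *kulP* is not transcribed.

OFF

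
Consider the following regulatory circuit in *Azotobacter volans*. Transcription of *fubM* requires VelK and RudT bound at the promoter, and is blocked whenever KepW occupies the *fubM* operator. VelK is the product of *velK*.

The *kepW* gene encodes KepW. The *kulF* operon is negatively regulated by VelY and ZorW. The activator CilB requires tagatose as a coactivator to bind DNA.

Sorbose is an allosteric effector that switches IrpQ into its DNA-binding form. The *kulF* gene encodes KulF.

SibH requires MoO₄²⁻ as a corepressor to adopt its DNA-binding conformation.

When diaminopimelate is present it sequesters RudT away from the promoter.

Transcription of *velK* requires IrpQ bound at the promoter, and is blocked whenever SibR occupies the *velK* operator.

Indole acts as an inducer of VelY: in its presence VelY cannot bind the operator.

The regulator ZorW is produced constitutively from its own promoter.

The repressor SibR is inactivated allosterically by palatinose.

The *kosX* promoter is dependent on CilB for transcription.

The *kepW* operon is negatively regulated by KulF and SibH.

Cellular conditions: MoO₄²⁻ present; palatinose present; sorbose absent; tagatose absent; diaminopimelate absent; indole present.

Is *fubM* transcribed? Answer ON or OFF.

OFF

Indole is present, so VelY is inactive.
ZorW is produced constitutively and is active.
With repressor ZorW bound, *kulF* is not transcribed.
So KulF is not produced.
MoO₄²⁻ is present, so SibH is active.
With repressor SibH bound, *kepW* is not transcribed.
So KepW is not produced.
Sorbose is absent, so IrpQ is inactive.
Palatinose is present, so SibR is inactive.
Required activator IrpQ is absent, so *velK* is not transcribed.
So VelK is not produced.
Diaminopimelate is absent, so RudT is active.
Required activator VelK is absent, so *fubM* is not transcribed.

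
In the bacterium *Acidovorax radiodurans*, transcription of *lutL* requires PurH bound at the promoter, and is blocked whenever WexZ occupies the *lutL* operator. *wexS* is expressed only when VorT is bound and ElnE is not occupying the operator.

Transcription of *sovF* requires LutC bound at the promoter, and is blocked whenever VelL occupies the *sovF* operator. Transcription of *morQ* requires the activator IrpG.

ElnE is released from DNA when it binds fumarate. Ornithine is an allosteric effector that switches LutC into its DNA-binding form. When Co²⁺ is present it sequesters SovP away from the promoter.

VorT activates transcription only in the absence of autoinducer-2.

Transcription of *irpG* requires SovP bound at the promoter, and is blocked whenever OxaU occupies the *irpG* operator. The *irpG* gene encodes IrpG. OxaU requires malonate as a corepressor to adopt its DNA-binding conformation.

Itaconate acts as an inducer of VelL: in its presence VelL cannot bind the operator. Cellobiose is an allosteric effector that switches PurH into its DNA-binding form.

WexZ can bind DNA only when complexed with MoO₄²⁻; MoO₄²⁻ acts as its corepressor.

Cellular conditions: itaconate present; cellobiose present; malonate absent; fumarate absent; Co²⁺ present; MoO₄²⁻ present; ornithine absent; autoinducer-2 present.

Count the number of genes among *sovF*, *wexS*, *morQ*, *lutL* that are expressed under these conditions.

0

Ornithine is absent, so LutC is inactive.
Itaconate is present, so VelL is inactive.
Required activator LutC is absent, so *sovF* is not transcribed.
→ *sovF* is OFF.
Autoinducer-2 is present, so VorT is inactive.
Fumarate is absent, so ElnE is active.
With repressor ElnE bound, *wexS* is not transcribed.
→ *wexS* is OFF.
Malonate is absent, so OxaU is inactive.
Co²⁺ is present, so SovP is inactive.
Required activator SovP is absent, so *irpG* is not transcribed.
So IrpG is not produced.
Required activator IrpG is absent, so *morQ* is not transcribed.
→ *morQ* is OFF.
MoO₄²⁻ is present, so WexZ is active.
Cellobiose is present, so PurH is active.
With repressor WexZ bound, *lutL* is not transcribed.
→ *lutL* is OFF.
0 of the 4 genes are transcribed.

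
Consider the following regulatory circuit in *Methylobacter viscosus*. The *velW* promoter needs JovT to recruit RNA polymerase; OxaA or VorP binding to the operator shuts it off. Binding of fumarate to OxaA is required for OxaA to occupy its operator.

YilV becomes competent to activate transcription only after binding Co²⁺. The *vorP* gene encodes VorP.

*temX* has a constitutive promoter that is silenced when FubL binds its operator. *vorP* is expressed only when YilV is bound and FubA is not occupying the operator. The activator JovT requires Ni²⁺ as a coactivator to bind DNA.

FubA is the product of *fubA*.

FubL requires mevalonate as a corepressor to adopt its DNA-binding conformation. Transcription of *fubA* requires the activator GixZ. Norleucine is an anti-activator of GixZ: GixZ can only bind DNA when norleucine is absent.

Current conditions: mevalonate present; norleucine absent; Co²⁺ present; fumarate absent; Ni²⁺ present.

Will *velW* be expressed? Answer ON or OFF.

ON

Ni²⁺ is present, so JovT is active.
Fumarate is absent, so OxaA is inactive.
Norleucine is absent, so GixZ is active.
No repressor is bound and GixZ is active, so *fubA* is transcribed.
So FubA is produced and active.
Co²⁺ is present, so YilV is active.
With repressor FubA bound, *vorP* is not transcribed.
So VorP is not produced.
No repressor is bound and JovT is active, so *velW* is transcribed.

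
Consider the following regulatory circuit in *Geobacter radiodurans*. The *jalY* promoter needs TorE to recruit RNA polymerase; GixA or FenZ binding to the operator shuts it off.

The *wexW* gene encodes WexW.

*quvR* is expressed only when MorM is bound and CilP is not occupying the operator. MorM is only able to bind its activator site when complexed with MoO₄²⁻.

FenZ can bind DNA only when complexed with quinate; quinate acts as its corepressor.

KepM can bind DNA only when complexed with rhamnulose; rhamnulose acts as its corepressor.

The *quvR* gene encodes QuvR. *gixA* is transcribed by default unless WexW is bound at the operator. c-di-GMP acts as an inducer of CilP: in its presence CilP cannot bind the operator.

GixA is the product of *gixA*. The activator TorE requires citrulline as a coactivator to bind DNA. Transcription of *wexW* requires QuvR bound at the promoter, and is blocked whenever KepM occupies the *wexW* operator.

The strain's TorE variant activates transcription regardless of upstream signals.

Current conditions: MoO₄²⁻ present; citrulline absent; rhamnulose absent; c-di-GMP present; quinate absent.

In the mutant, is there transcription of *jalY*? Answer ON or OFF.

ON

MoO₄²⁻ is present, so MorM is active.
c-di-GMP is present, so CilP is inactive.
No repressor is bound and MorM is active, so *quvR* is transcribed.
So QuvR is produced and active.
Rhamnulose is absent, so KepM is inactive.
No repressor is bound and QuvR is active, so *wexW* is transcribed.
So WexW is produced and active.
With repressor WexW bound, *gixA* is not transcribed.
So GixA is not produced.
TorE is constitutively active in this strain.
Quinate is absent, so FenZ is inactive.
No repressor is bound and TorE is active, so *jalY* is transcribed.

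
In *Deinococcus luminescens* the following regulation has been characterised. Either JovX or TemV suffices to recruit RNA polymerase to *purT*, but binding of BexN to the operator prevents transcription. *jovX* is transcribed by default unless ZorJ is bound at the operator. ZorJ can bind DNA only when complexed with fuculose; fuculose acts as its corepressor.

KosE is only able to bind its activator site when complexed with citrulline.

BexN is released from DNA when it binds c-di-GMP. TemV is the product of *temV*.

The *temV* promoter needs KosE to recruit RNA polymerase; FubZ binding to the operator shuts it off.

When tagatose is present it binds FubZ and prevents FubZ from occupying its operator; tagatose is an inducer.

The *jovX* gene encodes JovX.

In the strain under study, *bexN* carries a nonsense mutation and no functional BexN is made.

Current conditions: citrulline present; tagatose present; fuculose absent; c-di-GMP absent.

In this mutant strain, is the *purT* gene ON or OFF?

Fuculose is absent, so ZorJ is inactive.
With no repressor bound, *jovX* is transcribed.
So JovX is produced and active.
Tagatose is present, so FubZ is inactive.
Citrulline is present, so KosE is active.
No repressor is bound and KosE is active, so *temV* is transcribed.
So TemV is produced and active.
BexN is non-functional in this strain, so it has no effect.
Activator JovX is present, so *purT* is transcribed.

ON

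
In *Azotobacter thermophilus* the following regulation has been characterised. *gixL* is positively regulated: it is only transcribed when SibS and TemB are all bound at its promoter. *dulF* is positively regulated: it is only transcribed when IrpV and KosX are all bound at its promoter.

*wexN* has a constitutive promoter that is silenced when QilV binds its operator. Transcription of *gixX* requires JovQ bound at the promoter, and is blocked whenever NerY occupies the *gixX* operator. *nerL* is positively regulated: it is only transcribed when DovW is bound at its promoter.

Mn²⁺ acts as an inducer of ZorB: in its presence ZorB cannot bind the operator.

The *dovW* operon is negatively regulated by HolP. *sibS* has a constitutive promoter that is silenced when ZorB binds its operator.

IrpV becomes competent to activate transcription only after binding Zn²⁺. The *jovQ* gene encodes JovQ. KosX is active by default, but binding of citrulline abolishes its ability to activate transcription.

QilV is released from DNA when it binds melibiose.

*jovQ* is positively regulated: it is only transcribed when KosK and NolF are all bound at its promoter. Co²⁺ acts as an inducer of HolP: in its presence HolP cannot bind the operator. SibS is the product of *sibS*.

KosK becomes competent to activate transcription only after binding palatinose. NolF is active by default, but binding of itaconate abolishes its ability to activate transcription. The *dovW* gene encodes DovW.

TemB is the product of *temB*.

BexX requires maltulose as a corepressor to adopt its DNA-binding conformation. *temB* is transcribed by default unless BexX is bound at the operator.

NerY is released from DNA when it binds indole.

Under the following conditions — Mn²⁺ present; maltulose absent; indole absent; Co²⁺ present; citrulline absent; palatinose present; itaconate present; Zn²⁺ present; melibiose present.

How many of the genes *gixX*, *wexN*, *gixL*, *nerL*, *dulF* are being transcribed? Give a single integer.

Palatinose is present, so KosK is active.
Itaconate is present, so NolF is inactive.
Required activator NolF is absent, so *jovQ* is not transcribed.
So JovQ is not produced.
Indole is absent, so NerY is active.
With repressor NerY bound, *gixX* is not transcribed.
→ *gixX* is OFF.
Melibiose is present, so QilV is inactive.
With no repressor bound, *wexN* is transcribed.
→ *wexN* is ON.
Mn²⁺ is present, so ZorB is inactive.
With no repressor bound, *sibS* is transcribed.
So SibS is produced and active.
Maltulose is absent, so BexX is inactive.
With no repressor bound, *temB* is transcribed.
So TemB is produced and active.
No repressor is bound and SibS and TemB are active, so *gixL* is transcribed.
→ *gixL* is ON.
Co²⁺ is present, so HolP is inactive.
With no repressor bound, *dovW* is transcribed.
So DovW is produced and active.
No repressor is bound and DovW is active, so *nerL* is transcribed.
→ *nerL* is ON.
Zn²⁺ is present, so IrpV is active.
Citrulline is absent, so KosX is active.
No repressor is bound and IrpV and KosX are active, so *dulF* is transcribed.
→ *dulF* is ON.
4 of the 5 genes are transcribed.

4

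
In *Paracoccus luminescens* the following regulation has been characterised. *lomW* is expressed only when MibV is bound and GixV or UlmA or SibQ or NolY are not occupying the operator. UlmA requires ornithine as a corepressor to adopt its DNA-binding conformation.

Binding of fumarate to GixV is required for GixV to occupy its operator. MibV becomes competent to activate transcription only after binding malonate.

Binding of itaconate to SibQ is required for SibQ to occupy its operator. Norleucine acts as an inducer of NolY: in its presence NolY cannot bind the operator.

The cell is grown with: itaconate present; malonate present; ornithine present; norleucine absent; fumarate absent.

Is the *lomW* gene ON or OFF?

Fumarate is absent, so GixV is inactive.
Ornithine is present, so UlmA is active.
Itaconate is present, so SibQ is active.
Malonate is present, so MibV is active.
Norleucine is absent, so NolY is active.
With repressor UlmA bound, *lomW* is not transcribed.

OFF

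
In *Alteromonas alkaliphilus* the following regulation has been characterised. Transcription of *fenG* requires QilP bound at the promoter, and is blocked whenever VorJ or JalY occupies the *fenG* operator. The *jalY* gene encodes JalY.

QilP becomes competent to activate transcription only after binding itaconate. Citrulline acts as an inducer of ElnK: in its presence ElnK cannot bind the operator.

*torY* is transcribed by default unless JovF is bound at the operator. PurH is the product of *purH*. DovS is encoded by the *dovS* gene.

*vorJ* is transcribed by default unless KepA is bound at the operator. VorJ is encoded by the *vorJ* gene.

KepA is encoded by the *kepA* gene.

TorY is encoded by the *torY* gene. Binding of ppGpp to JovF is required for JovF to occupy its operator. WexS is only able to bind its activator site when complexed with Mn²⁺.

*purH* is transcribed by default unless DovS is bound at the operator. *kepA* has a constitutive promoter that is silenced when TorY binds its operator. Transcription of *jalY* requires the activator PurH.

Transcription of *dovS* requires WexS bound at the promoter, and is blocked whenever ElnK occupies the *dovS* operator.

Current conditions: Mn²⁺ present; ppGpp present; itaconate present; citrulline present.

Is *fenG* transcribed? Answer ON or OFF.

Itaconate is present, so QilP is active.
ppGpp is present, so JovF is active.
With repressor JovF bound, *torY* is not transcribed.
So TorY is not produced.
With no repressor bound, *kepA* is transcribed.
So KepA is produced and active.
With repressor KepA bound, *vorJ* is not transcribed.
So VorJ is not produced.
Mn²⁺ is present, so WexS is active.
Citrulline is present, so ElnK is inactive.
No repressor is bound and WexS is active, so *dovS* is transcribed.
So DovS is produced and active.
With repressor DovS bound, *purH* is not transcribed.
So PurH is not produced.
Required activator PurH is absent, so *jalY* is not transcribed.
So JalY is not produced.
No repressor is bound and QilP is active, so *fenG* is transcribed.

ON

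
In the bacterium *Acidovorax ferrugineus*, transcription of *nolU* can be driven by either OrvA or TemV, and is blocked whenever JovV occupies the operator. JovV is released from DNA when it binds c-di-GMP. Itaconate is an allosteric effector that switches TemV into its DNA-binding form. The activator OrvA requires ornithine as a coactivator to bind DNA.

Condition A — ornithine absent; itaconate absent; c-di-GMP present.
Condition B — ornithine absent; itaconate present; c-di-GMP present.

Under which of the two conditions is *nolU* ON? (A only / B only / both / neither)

Condition A:
Ornithine is absent, so OrvA is inactive.
Itaconate is absent, so TemV is inactive.
c-di-GMP is present, so JovV is inactive.
No activator is available at the *nolU* promoter, so *nolU* is not transcribed.
→ *nolU* is OFF in A.
Condition B:
Ornithine is absent, so OrvA is inactive.
Itaconate is present, so TemV is active.
c-di-GMP is present, so JovV is inactive.
Activator TemV is present, so *nolU* is transcribed.
→ *nolU* is ON in B.

B only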